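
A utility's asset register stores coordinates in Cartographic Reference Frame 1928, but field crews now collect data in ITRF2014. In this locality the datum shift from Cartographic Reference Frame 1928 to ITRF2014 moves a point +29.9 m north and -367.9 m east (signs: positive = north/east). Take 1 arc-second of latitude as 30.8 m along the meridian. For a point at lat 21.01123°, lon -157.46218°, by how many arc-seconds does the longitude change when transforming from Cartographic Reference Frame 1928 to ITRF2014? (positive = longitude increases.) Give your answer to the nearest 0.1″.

At latitude 21.01123°, cos φ = 0.933510.
1″ of longitude at this latitude = 30.80 × cos φ = 28.7521 m, so Δλ = -367.9 / 28.7521 = -12.796″.

Δλ = -12.8″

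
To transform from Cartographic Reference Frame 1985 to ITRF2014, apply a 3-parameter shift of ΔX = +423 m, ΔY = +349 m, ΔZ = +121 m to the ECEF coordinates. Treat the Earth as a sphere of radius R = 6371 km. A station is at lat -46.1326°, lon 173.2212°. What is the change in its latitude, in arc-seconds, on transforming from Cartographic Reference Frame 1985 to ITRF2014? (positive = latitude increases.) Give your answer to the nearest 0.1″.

Δφ = -6.1″

sin φ = -0.720946, cos φ = 0.692992, sin λ = 0.118037, cos λ = -0.993009.
North component: ΔN = −sin φ cos λ·ΔX − sin φ sin λ·ΔY + cos φ·ΔZ = −(-0.720946)(-0.993009)(423) − (-0.720946)(0.118037)(349) + (0.692992)(121) = -189.28 m.
1° of latitude spans πR/180 = 111195 m, so Δφ = -189.28 / 111195 × 3600 = -6.128″.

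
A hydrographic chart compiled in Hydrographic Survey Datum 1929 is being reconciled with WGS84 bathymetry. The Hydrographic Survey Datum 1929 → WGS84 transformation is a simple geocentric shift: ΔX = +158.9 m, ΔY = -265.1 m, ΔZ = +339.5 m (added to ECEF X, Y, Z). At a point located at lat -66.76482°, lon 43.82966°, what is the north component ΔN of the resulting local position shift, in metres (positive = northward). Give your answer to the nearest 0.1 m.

The local north axis is (−sin φ cos λ, −sin φ sin λ, cos φ), giving ΔN = 105.333 − 168.696 + 133.935 = 70.57 m.

ΔN = 70.6 m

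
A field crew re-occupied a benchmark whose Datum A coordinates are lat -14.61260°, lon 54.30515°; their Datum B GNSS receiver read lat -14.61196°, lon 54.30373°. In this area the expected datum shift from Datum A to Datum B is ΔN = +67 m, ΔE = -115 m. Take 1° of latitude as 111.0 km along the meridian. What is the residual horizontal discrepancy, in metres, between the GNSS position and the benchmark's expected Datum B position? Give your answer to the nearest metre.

38 m

Observed coordinate differences: Δφ = +0.00064°, Δλ = -0.00142°.
Converting to metres (1° lat = 111000 m, cos φ = 0.967654): observed ΔN = 71.0 m, observed ΔE = -152.5 m.
Subtracting the expected shift leaves a residual of 71.0 − (67) = 4.0 m north and -152.5 − (-115) = -37.5 m east.
Residual distance = √(4.0² + (-37.5)²) = 37.7 m.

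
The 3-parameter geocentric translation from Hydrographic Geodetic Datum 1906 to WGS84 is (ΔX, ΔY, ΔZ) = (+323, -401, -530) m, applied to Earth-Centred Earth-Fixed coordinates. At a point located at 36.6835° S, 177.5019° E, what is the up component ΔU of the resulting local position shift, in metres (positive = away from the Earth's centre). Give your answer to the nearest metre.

The local up (radial) axis is (cos φ cos λ, cos φ sin λ, sin φ), giving ΔU = -258.783 − 14.017 + 316.619 = 43.82 m.

ΔU = 44 m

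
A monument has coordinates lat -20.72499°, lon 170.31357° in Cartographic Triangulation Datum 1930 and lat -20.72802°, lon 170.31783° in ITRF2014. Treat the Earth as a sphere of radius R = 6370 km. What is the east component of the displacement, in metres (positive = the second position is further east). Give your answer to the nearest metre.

ΔE = 443 m

Δφ = -20.72802° − -20.72499° = -0.00303°; Δλ = 170.31783° − 170.31357° = +0.00426°.
1° along a meridian = πR/180 = 111177 m.
ΔN = Δφ × 111177 = -336.9 m; ΔE = Δλ × 111177 × cos(-20.72499°) = +0.00426 × 111177 × 0.935290 = 443.0 m.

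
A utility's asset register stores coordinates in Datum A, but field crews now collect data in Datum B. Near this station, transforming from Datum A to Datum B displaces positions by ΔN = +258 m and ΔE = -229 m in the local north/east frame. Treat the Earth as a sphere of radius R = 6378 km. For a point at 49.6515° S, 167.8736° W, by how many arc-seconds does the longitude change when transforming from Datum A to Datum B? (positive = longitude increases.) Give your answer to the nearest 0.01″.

Δλ = -11.44″

At latitude -49.6515°, cos φ = 0.647435.
One radian of longitude at latitude φ spans R cos φ, so Δλ = ΔE / (R cos φ) = -229.0 / (6378000 × 0.647435) = -5.5457e-05 rad = -11.439″.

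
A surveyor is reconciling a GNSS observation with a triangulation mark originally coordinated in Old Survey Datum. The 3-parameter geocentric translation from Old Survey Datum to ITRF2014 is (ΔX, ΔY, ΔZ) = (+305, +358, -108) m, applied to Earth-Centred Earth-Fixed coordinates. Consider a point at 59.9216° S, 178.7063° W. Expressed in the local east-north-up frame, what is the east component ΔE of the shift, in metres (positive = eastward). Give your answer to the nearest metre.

ΔE = -351 m

The local east axis at (φ, λ) is (−sin λ, cos λ, 0), so ΔE = −sin(-178.7063°)·305 + cos(-178.7063°)·358 = -351.02 m.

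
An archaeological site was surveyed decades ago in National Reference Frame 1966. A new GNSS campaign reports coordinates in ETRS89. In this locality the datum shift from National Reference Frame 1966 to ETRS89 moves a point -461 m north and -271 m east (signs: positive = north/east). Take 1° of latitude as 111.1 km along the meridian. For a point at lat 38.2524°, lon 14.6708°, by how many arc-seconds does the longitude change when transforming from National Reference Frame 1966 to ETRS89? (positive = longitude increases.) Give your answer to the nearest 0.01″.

At latitude 38.2524°, cos φ = 0.785291.
1° of longitude at this latitude = 111.1 × cos φ = 87.25 km, so Δλ = -271.0 / 87245.8 = -0.0031062° = -11.182″.

Δλ = -11.18″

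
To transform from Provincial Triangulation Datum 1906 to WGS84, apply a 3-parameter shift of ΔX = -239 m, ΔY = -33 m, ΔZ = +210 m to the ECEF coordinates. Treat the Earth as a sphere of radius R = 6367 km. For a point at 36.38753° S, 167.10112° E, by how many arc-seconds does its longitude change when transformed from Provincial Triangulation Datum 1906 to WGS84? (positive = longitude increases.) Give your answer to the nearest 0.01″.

Δλ = 3.44″

sin φ = -0.593244, cos φ = 0.805023, sin λ = 0.223231, cos λ = -0.974766.
East component: ΔE = −sin λ·ΔX + cos λ·ΔY = −(0.223231)(-239) + (-0.974766)(-33) = 85.52 m.
1° of latitude spans πR/180 = 111125 m; at latitude φ, 1° of longitude spans that × cos φ = 89458.3 m, so Δλ = 85.52 / 89458.3 × 3600 = 3.441″.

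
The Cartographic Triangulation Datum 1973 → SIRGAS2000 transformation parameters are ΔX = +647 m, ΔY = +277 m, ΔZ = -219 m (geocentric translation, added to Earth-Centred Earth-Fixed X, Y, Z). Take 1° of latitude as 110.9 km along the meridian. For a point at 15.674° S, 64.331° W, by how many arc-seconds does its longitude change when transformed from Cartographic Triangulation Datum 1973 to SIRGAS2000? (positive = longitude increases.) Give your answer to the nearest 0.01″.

sin φ = -0.270164, cos φ = 0.962814, sin λ = -0.901312, cos λ = 0.433171.
East component: ΔE = −sin λ·ΔX + cos λ·ΔY = −(-0.901312)(647) + (0.433171)(277) = 703.14 m.
1° of latitude spans 110900 m; at latitude φ, 1° of longitude spans that × cos φ = 106776.1 m, so Δλ = 703.14 / 106776.1 × 3600 = 23.707″.

Δλ = 23.71″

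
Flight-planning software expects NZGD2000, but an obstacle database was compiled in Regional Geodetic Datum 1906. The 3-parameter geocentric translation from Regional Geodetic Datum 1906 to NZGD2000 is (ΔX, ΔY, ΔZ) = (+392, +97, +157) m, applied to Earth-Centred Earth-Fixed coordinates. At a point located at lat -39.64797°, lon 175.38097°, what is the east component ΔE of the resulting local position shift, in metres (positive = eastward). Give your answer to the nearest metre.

ΔE = -128 m

At φ = -39.64797°, λ = 175.38097°: sin φ = -0.638069, cos φ = 0.769979, sin λ = 0.080530, cos λ = -0.996752.
ΔE = −sin λ·ΔX + cos λ·ΔY = −(0.080530)·(392) + (-0.996752)·(97) = -128.25 m.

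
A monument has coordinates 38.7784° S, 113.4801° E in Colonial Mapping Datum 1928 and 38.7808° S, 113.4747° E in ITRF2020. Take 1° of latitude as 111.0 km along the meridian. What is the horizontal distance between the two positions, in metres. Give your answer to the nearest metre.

Δφ = -38.7808° − -38.7784° = -0.0024°; Δλ = 113.4747° − 113.4801° = -0.0054°.
ΔN = Δφ × 111000 = -266.4 m; ΔE = Δλ × 111000 × cos(-38.7784°) = -0.0054 × 111000 × 0.779574 = -467.3 m.
Distance = √(ΔE² + ΔN²) = √((-467.3)² + (-266.4)²) = 537.9 m.

538 m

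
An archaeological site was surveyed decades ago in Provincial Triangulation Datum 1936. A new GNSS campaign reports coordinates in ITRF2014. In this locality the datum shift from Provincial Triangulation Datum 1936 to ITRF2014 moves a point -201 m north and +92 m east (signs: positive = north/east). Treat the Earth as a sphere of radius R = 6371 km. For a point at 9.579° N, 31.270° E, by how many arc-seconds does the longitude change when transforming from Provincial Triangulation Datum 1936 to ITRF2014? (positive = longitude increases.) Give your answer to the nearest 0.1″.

Δλ = 3.0″

At latitude 9.579°, cos φ = 0.986057.
One radian of longitude at latitude φ spans R cos φ, so Δλ = ΔE / (R cos φ) = 92.0 / (6371000 × 0.986057) = 1.4645e-05 rad = 3.021″.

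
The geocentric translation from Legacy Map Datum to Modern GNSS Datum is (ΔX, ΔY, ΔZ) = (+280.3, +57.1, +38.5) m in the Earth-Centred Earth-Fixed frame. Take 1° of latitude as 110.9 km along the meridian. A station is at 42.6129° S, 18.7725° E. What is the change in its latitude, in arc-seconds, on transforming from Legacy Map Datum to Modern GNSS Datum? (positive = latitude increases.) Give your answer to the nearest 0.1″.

Δφ = 7.2″

sin φ = -0.677042, cos φ = 0.735945, sin λ = 0.321811, cos λ = 0.946804.
North component: ΔN = −sin φ cos λ·ΔX − sin φ sin λ·ΔY + cos φ·ΔZ = −(-0.677042)(0.946804)(280.3) − (-0.677042)(0.321811)(57.1) + (0.735945)(38.5) = 220.45 m.
1° of latitude spans 110900 m, so Δφ = 220.45 / 110900 × 3600 = 7.156″.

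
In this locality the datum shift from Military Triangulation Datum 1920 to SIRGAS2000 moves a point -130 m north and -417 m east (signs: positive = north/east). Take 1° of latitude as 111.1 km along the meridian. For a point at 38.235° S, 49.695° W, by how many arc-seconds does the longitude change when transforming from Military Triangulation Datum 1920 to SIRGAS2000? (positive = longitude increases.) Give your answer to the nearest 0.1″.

Δλ = -17.2″

At latitude -38.235°, cos φ = 0.785479.
1° of longitude at this latitude = 111.1 × cos φ = 87.27 km, so Δλ = -417.0 / 87266.7 = -0.0047785° = -17.202″.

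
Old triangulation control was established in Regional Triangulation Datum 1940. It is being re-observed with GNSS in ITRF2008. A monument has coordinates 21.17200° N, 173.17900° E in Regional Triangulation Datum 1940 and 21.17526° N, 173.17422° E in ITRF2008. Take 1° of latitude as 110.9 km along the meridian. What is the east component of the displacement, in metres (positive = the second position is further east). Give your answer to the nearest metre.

Δφ = 21.17526° − 21.17200° = +0.00326°; Δλ = 173.17422° − 173.17900° = -0.00478°.
ΔN = Δφ × 110900 = 361.5 m; ΔE = Δλ × 110900 × cos(21.17200°) = -0.00478 × 110900 × 0.932500 = -494.3 m.

ΔE = -494 m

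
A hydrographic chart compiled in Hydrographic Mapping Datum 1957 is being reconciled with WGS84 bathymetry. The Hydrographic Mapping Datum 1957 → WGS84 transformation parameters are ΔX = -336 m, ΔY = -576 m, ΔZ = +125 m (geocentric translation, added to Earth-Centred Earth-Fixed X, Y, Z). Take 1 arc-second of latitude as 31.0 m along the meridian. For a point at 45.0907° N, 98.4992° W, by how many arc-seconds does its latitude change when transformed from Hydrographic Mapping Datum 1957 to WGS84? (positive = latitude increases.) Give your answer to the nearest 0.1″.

Δφ = -11.3″

sin φ = 0.708225, cos φ = 0.705987, sin λ = -0.989018, cos λ = -0.147796.
North component: ΔN = −sin φ cos λ·ΔX − sin φ sin λ·ΔY + cos φ·ΔZ = −(0.708225)(-0.147796)(-336) − (0.708225)(-0.989018)(-576) + (0.705987)(125) = -350.38 m.
1° of latitude spans 3600 × 31.00 = 111600 m, so Δφ = -350.38 / 111600 × 3600 = -11.303″.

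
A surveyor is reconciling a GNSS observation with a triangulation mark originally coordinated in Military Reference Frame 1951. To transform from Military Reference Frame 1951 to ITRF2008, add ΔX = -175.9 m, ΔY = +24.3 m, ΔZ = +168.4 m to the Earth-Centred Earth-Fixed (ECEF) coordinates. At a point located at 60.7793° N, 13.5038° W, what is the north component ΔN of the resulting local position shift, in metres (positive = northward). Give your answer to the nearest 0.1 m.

ΔN = 236.4 m

At φ = 60.7793°, λ = -13.5038°: sin φ = 0.872746, cos φ = 0.488175, sin λ = -0.233510, cos λ = 0.972354.
ΔN = −sin φ cos λ·ΔX − sin φ sin λ·ΔY + cos φ·ΔZ = −(0.872746)(0.972354)(-175.9) − (0.872746)(-0.233510)(24.3) + (0.488175)(168.4) = 236.43 m.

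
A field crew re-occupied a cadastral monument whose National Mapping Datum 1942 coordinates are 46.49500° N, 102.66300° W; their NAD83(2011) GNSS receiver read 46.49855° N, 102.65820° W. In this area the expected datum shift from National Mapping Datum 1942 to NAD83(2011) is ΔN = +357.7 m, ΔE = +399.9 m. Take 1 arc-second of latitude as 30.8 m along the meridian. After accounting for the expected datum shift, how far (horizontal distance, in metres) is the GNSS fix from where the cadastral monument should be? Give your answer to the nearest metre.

49 m

Observed coordinate differences: Δφ = +0.00355°, Δλ = +0.00480°.
Converting to metres (1° lat = 110880 m, cos φ = 0.688418): observed ΔN = 393.6 m, observed ΔE = 366.4 m.
Subtracting the expected shift leaves a residual of 393.6 − (357.7) = 35.9 m north and 366.4 − (399.9) = -33.5 m east.
Residual distance = √(35.9² + (-33.5)²) = 49.1 m.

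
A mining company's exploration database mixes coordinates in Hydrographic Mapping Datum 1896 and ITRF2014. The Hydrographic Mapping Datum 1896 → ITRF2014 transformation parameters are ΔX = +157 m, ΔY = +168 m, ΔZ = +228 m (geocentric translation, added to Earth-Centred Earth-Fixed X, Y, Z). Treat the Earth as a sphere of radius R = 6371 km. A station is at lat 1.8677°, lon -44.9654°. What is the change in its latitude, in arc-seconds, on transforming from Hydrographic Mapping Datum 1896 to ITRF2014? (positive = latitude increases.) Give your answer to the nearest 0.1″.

sin φ = 0.032592, cos φ = 0.999469, sin λ = -0.706680, cos λ = 0.707534.
North component: ΔN = −sin φ cos λ·ΔX − sin φ sin λ·ΔY + cos φ·ΔZ = −(0.032592)(0.707534)(157) − (0.032592)(-0.706680)(168) + (0.999469)(228) = 228.13 m.
1° of latitude spans πR/180 = 111195 m, so Δφ = 228.13 / 111195 × 3600 = 7.386″.

Δφ = 7.4″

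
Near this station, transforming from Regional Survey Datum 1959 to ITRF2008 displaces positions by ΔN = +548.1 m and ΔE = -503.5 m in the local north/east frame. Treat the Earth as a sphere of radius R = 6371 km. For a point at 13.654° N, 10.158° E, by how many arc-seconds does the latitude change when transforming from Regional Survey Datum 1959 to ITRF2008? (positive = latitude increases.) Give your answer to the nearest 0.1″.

On a sphere of radius R, 1 rad of latitude = R, so Δφ = ΔN / R = 548.1 / 6371000 = 8.6030e-05 rad = 17.745″.

Δφ = 17.7″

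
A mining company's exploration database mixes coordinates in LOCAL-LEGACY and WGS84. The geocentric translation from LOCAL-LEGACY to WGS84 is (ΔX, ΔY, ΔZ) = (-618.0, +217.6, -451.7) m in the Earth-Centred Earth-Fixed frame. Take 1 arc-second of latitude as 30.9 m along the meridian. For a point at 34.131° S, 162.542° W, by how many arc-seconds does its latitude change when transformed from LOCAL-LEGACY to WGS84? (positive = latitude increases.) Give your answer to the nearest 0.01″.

Δφ = -2.58″

sin φ = -0.561087, cos φ = 0.827757, sin λ = -0.300007, cos λ = -0.953937.
North component: ΔN = −sin φ cos λ·ΔX − sin φ sin λ·ΔY + cos φ·ΔZ = −(-0.561087)(-0.953937)(-618.0) − (-0.561087)(-0.300007)(217.6) + (0.827757)(-451.7) = -79.75 m.
1° of latitude spans 3600 × 30.90 = 111240 m, so Δφ = -79.75 / 111240 × 3600 = -2.581″.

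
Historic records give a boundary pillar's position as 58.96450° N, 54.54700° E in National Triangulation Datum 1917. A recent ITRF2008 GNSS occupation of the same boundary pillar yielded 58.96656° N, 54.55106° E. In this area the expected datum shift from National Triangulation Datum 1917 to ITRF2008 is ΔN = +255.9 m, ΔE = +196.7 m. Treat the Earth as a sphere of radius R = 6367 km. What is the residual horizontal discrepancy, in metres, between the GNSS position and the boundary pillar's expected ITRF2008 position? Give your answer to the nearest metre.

Observed coordinate differences: Δφ = +0.00206°, Δλ = +0.00406°.
Converting to metres (1° lat = 111125 m, cos φ = 0.515569): observed ΔN = 228.9 m, observed ΔE = 232.6 m.
Subtracting the expected shift leaves a residual of 228.9 − (255.9) = -27.0 m north and 232.6 − (196.7) = 35.9 m east.
Residual distance = √((-27.0)² + 35.9²) = 44.9 m.

45 m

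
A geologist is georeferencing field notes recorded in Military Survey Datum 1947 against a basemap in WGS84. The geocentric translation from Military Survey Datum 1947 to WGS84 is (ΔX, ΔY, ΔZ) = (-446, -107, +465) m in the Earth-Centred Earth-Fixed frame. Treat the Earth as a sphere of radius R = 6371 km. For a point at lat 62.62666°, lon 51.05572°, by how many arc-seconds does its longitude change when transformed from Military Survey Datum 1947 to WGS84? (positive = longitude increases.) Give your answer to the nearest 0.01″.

Δλ = 19.69″

sin φ = 0.888029, cos φ = 0.459787, sin λ = 0.777758, cos λ = 0.628564.
East component: ΔE = −sin λ·ΔX + cos λ·ΔY = −(0.777758)(-446) + (0.628564)(-107) = 279.62 m.
1° of latitude spans πR/180 = 111195 m; at latitude φ, 1° of longitude spans that × cos φ = 51125.9 m, so Δλ = 279.62 / 51125.9 × 3600 = 19.690″.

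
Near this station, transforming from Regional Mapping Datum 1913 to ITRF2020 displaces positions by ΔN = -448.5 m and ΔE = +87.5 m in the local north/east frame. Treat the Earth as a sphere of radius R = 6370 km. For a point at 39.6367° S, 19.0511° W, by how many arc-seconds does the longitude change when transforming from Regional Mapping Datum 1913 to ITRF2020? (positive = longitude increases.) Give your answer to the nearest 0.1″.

Δλ = 3.7″

At latitude -39.6367°, cos φ = 0.770105.
One radian of longitude at latitude φ spans R cos φ, so Δλ = ΔE / (R cos φ) = 87.5 / (6370000 × 0.770105) = 1.7837e-05 rad = 3.679″.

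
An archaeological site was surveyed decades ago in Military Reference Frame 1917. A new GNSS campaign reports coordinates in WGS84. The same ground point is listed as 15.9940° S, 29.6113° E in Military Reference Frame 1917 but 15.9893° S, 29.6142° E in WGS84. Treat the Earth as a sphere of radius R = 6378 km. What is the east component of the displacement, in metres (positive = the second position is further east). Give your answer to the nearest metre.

Δφ = -15.9893° − -15.9940° = +0.0047°; Δλ = 29.6142° − 29.6113° = +0.0029°.
1° along a meridian = πR/180 = 111317 m.
ΔN = Δφ × 111317 = 523.2 m; ΔE = Δλ × 111317 × cos(-15.9940°) = +0.0029 × 111317 × 0.961291 = 310.3 m.

ΔE = 310 m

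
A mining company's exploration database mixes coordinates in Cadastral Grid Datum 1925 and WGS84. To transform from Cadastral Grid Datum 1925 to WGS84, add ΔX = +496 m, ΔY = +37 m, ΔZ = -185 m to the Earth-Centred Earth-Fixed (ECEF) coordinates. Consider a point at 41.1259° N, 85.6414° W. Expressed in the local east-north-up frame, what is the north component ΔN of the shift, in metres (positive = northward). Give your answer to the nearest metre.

At φ = 41.1259°, λ = -85.6414°: sin φ = 0.657716, cos φ = 0.753266, sin λ = -0.997108, cos λ = 0.075999.
ΔN = −sin φ cos λ·ΔX − sin φ sin λ·ΔY + cos φ·ΔZ = −(0.657716)(0.075999)(496) − (0.657716)(-0.997108)(37) + (0.753266)(-185) = -139.88 m.

ΔN = -140 m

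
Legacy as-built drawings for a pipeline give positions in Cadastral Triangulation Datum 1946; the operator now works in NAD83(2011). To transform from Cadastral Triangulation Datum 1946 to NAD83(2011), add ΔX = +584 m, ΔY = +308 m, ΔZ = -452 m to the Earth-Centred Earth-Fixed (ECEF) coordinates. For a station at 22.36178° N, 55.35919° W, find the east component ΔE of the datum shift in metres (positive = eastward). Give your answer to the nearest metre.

At φ = 22.36178°, λ = -55.35919°: sin φ = 0.380454, cos φ = 0.924800, sin λ = -0.822732, cos λ = 0.568430.
ΔE = −sin λ·ΔX + cos λ·ΔY = −(-0.822732)·(584) + (0.568430)·(308) = 655.55 m.

ΔE = 656 m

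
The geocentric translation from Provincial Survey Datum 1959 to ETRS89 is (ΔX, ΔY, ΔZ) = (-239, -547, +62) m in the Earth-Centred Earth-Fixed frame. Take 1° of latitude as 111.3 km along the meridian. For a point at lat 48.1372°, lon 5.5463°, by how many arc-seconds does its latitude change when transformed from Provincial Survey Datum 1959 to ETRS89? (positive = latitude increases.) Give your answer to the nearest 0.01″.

sin φ = 0.744745, cos φ = 0.667349, sin λ = 0.096650, cos λ = 0.995318.
North component: ΔN = −sin φ cos λ·ΔX − sin φ sin λ·ΔY + cos φ·ΔZ = −(0.744745)(0.995318)(-239) − (0.744745)(0.096650)(-547) + (0.667349)(62) = 257.91 m.
1° of latitude spans 111300 m, so Δφ = 257.91 / 111300 × 3600 = 8.342″.

Δφ = 8.34″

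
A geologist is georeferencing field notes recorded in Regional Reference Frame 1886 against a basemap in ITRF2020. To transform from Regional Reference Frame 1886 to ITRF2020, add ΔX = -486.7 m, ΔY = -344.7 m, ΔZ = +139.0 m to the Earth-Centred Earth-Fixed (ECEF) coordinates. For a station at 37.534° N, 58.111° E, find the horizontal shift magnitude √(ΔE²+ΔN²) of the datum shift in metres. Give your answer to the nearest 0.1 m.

501.6 m

At φ = 37.534°, λ = 58.111°: sin φ = 0.609232, cos φ = 0.792992, sin λ = 0.849073, cos λ = 0.528275.
ΔE = −sin λ·ΔX + cos λ·ΔY = −(0.849073)·(-486.7) + (0.528275)·(-344.7) = 231.15 m.
ΔN = −sin φ cos λ·ΔX − sin φ sin λ·ΔY + cos φ·ΔZ = −(0.609232)(0.528275)(-486.7) − (0.609232)(0.849073)(-344.7) + (0.792992)(139.0) = 445.17 m.
Horizontal magnitude = √(ΔE² + ΔN²) = √(231.15² + 445.17²) = 501.61 m.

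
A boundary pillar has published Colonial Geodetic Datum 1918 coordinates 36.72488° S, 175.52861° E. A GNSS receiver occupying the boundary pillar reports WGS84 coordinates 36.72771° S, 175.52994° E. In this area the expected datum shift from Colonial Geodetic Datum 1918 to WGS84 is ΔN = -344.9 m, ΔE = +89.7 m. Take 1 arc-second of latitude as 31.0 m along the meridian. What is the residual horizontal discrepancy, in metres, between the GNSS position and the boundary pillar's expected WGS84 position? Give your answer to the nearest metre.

Observed coordinate differences: Δφ = -0.00283°, Δλ = +0.00133°.
Converting to metres (1° lat = 111600 m, cos φ = 0.801516): observed ΔN = -315.8 m, observed ΔE = 119.0 m.
Subtracting the expected shift leaves a residual of -315.8 − (-344.9) = 29.1 m north and 119.0 − (89.7) = 29.3 m east.
Residual distance = √(29.1² + 29.3²) = 41.3 m.

41 m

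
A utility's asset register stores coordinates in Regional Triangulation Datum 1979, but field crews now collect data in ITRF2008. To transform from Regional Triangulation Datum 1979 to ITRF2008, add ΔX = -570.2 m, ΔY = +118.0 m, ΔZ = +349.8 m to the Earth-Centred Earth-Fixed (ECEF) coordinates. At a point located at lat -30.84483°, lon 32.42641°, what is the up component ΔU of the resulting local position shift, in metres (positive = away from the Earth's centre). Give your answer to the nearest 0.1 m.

ΔU = -538.2 m

At φ = -30.84483°, λ = 32.42641°: sin φ = -0.512715, cos φ = 0.858559, sin λ = 0.536216, cos λ = 0.844081.
ΔU = cos φ cos λ·ΔX + cos φ sin λ·ΔY + sin φ·ΔZ = (0.858559)(0.844081)(-570.2) + (0.858559)(0.536216)(118.0) + (-0.512715)(349.8) = -538.24 m.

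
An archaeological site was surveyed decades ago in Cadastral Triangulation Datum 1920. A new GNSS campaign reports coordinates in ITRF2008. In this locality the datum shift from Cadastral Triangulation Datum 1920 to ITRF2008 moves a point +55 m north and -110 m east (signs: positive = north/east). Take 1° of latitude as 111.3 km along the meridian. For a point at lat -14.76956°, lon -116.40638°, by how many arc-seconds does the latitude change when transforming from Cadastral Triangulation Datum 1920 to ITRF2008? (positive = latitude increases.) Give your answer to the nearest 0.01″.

1° of latitude = 111.3 km, so Δφ = 55.0 / 111300 = 0.0004942° = 1.779″.

Δφ = 1.78″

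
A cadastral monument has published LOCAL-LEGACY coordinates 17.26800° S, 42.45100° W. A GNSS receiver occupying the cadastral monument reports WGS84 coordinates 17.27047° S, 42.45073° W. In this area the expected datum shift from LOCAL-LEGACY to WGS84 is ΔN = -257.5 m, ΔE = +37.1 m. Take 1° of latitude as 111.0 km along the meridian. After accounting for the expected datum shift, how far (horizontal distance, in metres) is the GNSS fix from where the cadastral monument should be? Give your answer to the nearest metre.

Observed coordinate differences: Δφ = -0.00247°, Δλ = +0.00027°.
Converting to metres (1° lat = 111000 m, cos φ = 0.954927): observed ΔN = -274.2 m, observed ΔE = 28.6 m.
Subtracting the expected shift leaves a residual of -274.2 − (-257.5) = -16.7 m north and 28.6 − (37.1) = -8.5 m east.
Residual distance = √((-16.7)² + (-8.5)²) = 18.7 m.

19 m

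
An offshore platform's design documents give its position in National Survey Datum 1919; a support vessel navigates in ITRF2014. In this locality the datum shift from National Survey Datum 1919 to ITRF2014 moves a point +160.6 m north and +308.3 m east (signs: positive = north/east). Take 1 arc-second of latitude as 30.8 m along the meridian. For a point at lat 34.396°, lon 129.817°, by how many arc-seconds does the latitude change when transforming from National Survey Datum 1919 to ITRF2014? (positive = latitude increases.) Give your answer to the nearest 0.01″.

Δφ = 5.21″

1″ of latitude = 30.80 m, so Δφ = 160.6 / 30.80 = 5.214″.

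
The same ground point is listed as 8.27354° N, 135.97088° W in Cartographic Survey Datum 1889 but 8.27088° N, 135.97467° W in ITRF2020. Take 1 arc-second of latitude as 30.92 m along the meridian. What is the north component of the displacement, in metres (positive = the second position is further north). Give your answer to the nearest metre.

Δφ = 8.27088° − 8.27354° = -0.00266°; Δλ = -135.97467° − -135.97088° = -0.00379°.
1° of latitude = 3600 × 30.92 = 111312 m.
ΔN = Δφ × 111312 = -296.1 m; ΔE = Δλ × 111312 × cos(8.27354°) = -0.00379 × 111312 × 0.989592 = -417.5 m.

ΔN = -296 m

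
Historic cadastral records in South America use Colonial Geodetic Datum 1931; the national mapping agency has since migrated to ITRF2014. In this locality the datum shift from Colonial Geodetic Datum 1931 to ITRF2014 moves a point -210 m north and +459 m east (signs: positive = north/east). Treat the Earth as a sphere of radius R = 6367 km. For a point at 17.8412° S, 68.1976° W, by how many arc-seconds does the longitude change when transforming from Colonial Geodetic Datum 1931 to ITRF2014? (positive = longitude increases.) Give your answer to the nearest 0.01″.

Δλ = 15.62″

At latitude -17.8412°, cos φ = 0.951909.
One radian of longitude at latitude φ spans R cos φ, so Δλ = ΔE / (R cos φ) = 459.0 / (6367000 × 0.951909) = 7.5732e-05 rad = 15.621″.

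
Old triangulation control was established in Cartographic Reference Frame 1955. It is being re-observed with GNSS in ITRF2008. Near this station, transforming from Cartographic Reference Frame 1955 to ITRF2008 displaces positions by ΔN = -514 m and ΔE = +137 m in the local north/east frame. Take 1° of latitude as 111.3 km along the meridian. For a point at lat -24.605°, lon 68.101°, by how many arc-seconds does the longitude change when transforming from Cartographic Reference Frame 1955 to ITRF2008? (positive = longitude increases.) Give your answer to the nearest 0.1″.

Δλ = 4.9″

At latitude -24.605°, cos φ = 0.909200.
1° of longitude at this latitude = 111.3 × cos φ = 101.19 km, so Δλ = 137.0 / 101193.9 = 0.0013538° = 4.874″.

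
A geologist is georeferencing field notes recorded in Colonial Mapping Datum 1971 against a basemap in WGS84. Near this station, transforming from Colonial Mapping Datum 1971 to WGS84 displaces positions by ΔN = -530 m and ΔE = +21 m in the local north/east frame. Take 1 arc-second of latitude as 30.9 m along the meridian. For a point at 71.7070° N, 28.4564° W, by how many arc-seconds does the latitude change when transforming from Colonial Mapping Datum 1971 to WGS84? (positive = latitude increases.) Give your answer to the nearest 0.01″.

Δφ = -17.15″

1″ of latitude = 30.90 m, so Δφ = -530.0 / 30.90 = -17.152″.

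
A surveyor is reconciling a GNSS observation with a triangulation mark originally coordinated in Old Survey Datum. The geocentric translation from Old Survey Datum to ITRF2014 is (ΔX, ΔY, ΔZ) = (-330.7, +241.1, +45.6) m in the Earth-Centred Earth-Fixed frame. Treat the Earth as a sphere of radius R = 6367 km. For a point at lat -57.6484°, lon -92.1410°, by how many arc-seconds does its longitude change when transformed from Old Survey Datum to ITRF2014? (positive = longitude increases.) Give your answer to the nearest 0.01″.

sin φ = -0.844780, cos φ = 0.535113, sin λ = -0.999302, cos λ = -0.037359.
East component: ΔE = −sin λ·ΔX + cos λ·ΔY = −(-0.999302)(-330.7) + (-0.037359)(241.1) = -339.48 m.
1° of latitude spans πR/180 = 111125 m; at latitude φ, 1° of longitude spans that × cos φ = 59464.5 m, so Δλ = -339.48 / 59464.5 × 3600 = -20.552″.

Δλ = -20.55″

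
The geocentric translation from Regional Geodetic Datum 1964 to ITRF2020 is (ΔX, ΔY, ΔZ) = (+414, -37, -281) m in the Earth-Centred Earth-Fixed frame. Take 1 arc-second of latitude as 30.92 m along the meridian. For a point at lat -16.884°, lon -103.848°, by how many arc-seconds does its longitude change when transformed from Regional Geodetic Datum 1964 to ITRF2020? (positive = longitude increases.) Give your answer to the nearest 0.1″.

Δλ = 13.9″

sin φ = -0.290435, cos φ = 0.956895, sin λ = -0.970934, cos λ = -0.239347.
East component: ΔE = −sin λ·ΔX + cos λ·ΔY = −(-0.970934)(414) + (-0.239347)(-37) = 410.82 m.
1° of latitude spans 3600 × 30.92 = 111312 m; at latitude φ, 1° of longitude spans that × cos φ = 106513.9 m, so Δλ = 410.82 / 106513.9 × 3600 = 13.885″.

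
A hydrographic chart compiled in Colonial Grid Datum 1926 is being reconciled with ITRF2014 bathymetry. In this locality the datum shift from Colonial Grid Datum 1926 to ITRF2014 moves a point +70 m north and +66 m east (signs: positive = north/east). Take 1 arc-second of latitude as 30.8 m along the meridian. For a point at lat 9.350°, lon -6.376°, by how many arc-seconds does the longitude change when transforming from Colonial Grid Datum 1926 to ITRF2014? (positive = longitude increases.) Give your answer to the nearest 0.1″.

At latitude 9.350°, cos φ = 0.986714.
1″ of longitude at this latitude = 30.80 × cos φ = 30.3908 m, so Δλ = 66.0 / 30.3908 = 2.172″.

Δλ = 2.2″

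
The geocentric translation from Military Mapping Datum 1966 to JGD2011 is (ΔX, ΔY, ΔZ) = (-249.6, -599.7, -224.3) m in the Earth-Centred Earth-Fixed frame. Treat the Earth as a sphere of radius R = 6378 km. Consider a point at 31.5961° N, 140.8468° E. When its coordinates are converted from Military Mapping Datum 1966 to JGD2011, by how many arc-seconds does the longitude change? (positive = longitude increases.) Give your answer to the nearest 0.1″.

Δλ = 23.6″

sin φ = 0.523928, cos φ = 0.851763, sin λ = 0.631396, cos λ = -0.775460.
East component: ΔE = −sin λ·ΔX + cos λ·ΔY = −(0.631396)(-249.6) + (-0.775460)(-599.7) = 622.64 m.
1° of latitude spans πR/180 = 111317 m; at latitude φ, 1° of longitude spans that × cos φ = 94815.7 m, so Δλ = 622.64 / 94815.7 × 3600 = 23.641″.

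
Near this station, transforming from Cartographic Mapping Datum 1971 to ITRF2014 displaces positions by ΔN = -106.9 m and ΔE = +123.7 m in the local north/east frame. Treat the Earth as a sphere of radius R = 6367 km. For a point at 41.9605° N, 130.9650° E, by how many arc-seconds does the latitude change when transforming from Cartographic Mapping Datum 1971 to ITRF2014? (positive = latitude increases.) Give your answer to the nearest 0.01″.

On a sphere of radius R, 1 rad of latitude = R, so Δφ = ΔN / R = -106.9 / 6367000 = -1.6790e-05 rad = -3.463″.

Δφ = -3.46″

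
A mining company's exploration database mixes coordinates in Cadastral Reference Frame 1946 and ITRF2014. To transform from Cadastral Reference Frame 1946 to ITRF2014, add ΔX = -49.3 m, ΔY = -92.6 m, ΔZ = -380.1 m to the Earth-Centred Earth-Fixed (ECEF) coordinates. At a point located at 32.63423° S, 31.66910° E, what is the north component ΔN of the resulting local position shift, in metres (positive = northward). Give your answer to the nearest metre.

ΔN = -369 m

The local north axis is (−sin φ cos λ, −sin φ sin λ, cos φ), giving ΔN = -22.627 − 26.217 − 320.094 = -368.94 m.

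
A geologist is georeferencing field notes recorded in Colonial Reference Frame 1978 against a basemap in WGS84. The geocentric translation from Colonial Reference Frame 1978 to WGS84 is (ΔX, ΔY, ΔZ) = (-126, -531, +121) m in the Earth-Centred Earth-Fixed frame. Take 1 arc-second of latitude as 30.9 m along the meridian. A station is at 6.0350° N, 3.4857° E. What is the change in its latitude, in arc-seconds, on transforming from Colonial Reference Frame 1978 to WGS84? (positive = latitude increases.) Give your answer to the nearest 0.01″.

Δφ = 4.43″

sin φ = 0.105136, cos φ = 0.994458, sin λ = 0.060799, cos λ = 0.998150.
North component: ΔN = −sin φ cos λ·ΔX − sin φ sin λ·ΔY + cos φ·ΔZ = −(0.105136)(0.998150)(-126) − (0.105136)(0.060799)(-531) + (0.994458)(121) = 136.95 m.
1° of latitude spans 3600 × 30.90 = 111240 m, so Δφ = 136.95 / 111240 × 3600 = 4.432″.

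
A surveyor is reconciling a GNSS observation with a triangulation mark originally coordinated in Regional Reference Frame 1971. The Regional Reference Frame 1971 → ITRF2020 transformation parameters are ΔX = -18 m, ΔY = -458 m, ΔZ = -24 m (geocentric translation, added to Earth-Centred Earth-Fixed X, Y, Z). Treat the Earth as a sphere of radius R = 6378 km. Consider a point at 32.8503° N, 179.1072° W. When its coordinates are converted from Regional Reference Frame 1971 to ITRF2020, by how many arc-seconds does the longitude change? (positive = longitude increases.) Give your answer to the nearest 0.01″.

Δλ = 17.62″

sin φ = 0.542446, cos φ = 0.840091, sin λ = -0.015582, cos λ = -0.999879.
East component: ΔE = −sin λ·ΔX + cos λ·ΔY = −(-0.015582)(-18) + (-0.999879)(-458) = 457.66 m.
1° of latitude spans πR/180 = 111317 m; at latitude φ, 1° of longitude spans that × cos φ = 93516.5 m, so Δλ = 457.66 / 93516.5 × 3600 = 17.618″.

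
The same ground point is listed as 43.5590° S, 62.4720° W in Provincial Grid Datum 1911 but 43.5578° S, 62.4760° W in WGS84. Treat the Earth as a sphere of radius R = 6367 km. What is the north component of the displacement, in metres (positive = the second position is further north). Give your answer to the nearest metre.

Δφ = -43.5578° − -43.5590° = +0.0012°; Δλ = -62.4760° − -62.4720° = -0.0040°.
1° along a meridian = πR/180 = 111125 m.
ΔN = Δφ × 111125 = 133.4 m; ΔE = Δλ × 111125 × cos(-43.5590°) = -0.0040 × 111125 × 0.724665 = -322.1 m.

ΔN = 133 m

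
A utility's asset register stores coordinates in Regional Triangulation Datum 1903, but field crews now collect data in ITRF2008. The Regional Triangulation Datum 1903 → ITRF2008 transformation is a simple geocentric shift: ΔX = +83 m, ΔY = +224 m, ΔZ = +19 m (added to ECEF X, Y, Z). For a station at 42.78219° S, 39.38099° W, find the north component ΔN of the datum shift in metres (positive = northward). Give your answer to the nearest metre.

ΔN = -39 m

At φ = -42.78219°, λ = -39.38099°: sin φ = -0.679213, cos φ = 0.733941, sin λ = -0.634474, cos λ = 0.772944.
ΔN = −sin φ cos λ·ΔX − sin φ sin λ·ΔY + cos φ·ΔZ = −(-0.679213)(0.772944)(83) − (-0.679213)(-0.634474)(224) + (0.733941)(19) = -39.01 m.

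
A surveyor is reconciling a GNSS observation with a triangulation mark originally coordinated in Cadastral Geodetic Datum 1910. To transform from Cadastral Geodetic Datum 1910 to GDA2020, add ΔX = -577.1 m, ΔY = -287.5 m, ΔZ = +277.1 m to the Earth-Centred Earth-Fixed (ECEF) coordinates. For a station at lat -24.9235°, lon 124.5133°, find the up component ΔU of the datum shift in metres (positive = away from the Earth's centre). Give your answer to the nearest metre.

ΔU = -35 m

The local up (radial) axis is (cos φ cos λ, cos φ sin λ, sin φ), giving ΔU = 296.532 − 214.836 − 116.772 = -35.08 m.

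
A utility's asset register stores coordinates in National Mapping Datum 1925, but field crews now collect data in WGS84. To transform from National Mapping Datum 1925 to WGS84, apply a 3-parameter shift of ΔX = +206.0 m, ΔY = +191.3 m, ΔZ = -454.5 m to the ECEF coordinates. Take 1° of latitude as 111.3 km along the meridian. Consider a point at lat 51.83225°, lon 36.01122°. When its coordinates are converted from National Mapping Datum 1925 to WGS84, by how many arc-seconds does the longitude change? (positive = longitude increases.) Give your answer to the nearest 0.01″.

sin φ = 0.786205, cos φ = 0.617966, sin λ = 0.587944, cos λ = 0.808902.
East component: ΔE = −sin λ·ΔX + cos λ·ΔY = −(0.587944)(206.0) + (0.808902)(191.3) = 33.63 m.
1° of latitude spans 111300 m; at latitude φ, 1° of longitude spans that × cos φ = 68779.6 m, so Δλ = 33.63 / 68779.6 × 3600 = 1.760″.

Δλ = 1.76″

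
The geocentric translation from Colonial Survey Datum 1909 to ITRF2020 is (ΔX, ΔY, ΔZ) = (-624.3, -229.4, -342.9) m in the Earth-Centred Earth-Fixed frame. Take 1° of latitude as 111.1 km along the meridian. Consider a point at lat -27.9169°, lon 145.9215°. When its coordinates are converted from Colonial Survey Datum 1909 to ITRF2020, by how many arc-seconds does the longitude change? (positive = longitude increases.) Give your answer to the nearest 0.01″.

Δλ = 19.80″

sin φ = -0.468190, cos φ = 0.883628, sin λ = 0.560328, cos λ = -0.828271.
East component: ΔE = −sin λ·ΔX + cos λ·ΔY = −(0.560328)(-624.3) + (-0.828271)(-229.4) = 539.82 m.
1° of latitude spans 111100 m; at latitude φ, 1° of longitude spans that × cos φ = 98171.0 m, so Δλ = 539.82 / 98171.0 × 3600 = 19.796″.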